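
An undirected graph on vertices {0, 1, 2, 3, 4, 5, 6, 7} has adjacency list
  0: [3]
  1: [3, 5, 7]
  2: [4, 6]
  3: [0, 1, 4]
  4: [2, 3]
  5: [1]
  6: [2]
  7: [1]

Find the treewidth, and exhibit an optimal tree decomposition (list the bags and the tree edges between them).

Treewidth 1.
Bags: B1 = {1, 3}  B2 = {1, 7}  B3 = {3, 4}  B4 = {2, 4}  B5 = {1, 5}  B6 = {2, 6}  B7 = {0, 3}
Tree: B1–B2, B1–B3, B3–B4, B1–B5, B4–B6, B1–B7

Every bag has size at most 2, so the width is 2 − 1 = 1 and tw(G) ≤ 1. Any graph with an edge has treewidth ≥ 1, and G has the edge 1–3. Combining the bounds, tw(G) = 1.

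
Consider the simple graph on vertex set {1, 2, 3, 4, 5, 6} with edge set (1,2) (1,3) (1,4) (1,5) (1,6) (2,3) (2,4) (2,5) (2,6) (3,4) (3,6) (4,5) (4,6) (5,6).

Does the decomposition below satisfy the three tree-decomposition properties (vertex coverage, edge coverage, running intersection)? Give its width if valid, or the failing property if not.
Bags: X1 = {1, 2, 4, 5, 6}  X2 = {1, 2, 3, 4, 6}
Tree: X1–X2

Every vertex of G appears in some bag (union = {1, 2, 3, 4, 5, 6}); every edge is covered by a bag; and for each vertex v the set of bags containing v is connected in the bag tree. The decomposition is therefore valid. The largest bag has 5 vertices, so the width is 4.

Yes; width 4.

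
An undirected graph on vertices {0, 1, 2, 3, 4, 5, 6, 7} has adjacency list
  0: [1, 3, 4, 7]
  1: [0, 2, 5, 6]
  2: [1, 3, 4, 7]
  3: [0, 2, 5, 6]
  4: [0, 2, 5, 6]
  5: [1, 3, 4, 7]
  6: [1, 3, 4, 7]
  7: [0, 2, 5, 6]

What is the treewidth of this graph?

A width-4 tree decomposition is:
Bags: B1 = {0, 2, 3, 5, 6}  B2 = {0, 1, 2, 5, 6}  B3 = {0, 2, 5, 6, 7}  B4 = {0, 2, 4, 5, 6}
Tree: B1–B2, B2–B3, B3–B4
Each bag holds 5 vertices, so the decomposition has width 4, which upper-bounds the treewidth. For the lower bound: the 5 vertex sets {0,3}, {1,6}, {5,7}, {2}, {4} are disjoint, each induces a connected subgraph, and every pair is joined by at least one edge of G. Contracting each set to a single vertex therefore yields K_{5} as a minor, and since treewidth is minor-monotone, tw(G) ≥ tw(K_{5}) = 4. Combining the bounds, tw(G) = 4.

4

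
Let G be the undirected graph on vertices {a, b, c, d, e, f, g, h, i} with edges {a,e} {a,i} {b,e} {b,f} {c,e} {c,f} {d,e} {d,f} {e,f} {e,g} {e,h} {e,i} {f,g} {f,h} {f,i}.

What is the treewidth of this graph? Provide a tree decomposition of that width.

Each bag holds 3 vertices, so the decomposition has width 2, which upper-bounds the treewidth. For the lower bound, the 3 vertices {a, e, i} are pairwise adjacent, and any tree decomposition puts a clique entirely inside one bag — forcing width ≥ 2. The upper and lower bounds meet at 2, so that is the treewidth.

Treewidth 2.
Bags: B1 = {e, f, h}  B2 = {c, e, f}  B3 = {e, f, i}  B4 = {b, e, f}  B5 = {d, e, f}  B6 = {e, f, g}  B7 = {a, e, i}
Tree: B1–B2, B1–B3, B3–B4, B3–B5, B1–B6, B3–B7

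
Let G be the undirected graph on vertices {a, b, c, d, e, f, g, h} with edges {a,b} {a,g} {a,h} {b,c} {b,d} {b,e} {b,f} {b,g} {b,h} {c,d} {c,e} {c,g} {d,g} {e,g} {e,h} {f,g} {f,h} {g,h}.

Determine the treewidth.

A width-3 tree decomposition is:
Bags: B1 = {b, c, e, g}  B2 = {b, c, d, g}  B3 = {b, e, g, h}  B4 = {a, b, g, h}  B5 = {b, f, g, h}
Tree: B1–B2, B1–B3, B3–B4, B3–B5
Every bag has size at most 4, so the width is 4 − 1 = 3 and tw(G) ≤ 3. Conversely, {b, c, d, g} is a clique of size 4, and the vertices of any clique must share a bag in every tree decomposition; so some bag has ≥ 4 vertices and tw(G) ≥ 3. Combining the bounds, tw(G) = 3.

3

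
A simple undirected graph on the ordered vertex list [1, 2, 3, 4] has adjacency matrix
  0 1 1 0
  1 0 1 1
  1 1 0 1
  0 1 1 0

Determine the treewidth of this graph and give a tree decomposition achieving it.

Each bag holds 3 vertices, so the decomposition has width 2, which upper-bounds the treewidth. On the other hand G contains the 3-clique {1, 2, 3}. A clique must lie in a single bag of any decomposition, so no decomposition can have width below 2. The upper and lower bounds meet at 2, so that is the treewidth.

Treewidth 2.
One optimal decomposition is:
Bags: B1 = {1, 2, 3}  B2 = {2, 3, 4}
Tree: B1–B2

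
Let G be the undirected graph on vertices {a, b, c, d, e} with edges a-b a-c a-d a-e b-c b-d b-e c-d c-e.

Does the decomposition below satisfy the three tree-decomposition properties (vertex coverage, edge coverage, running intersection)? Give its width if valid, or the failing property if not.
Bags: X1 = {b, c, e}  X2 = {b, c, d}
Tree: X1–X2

A tree decomposition must satisfy three properties: every vertex lies in some bag; for every edge, both endpoints lie together in some bag; and for every vertex, the bags containing it form a connected subtree. Here vertex a appears in no bag, so the decomposition is invalid.

No — vertex a appears in no bag.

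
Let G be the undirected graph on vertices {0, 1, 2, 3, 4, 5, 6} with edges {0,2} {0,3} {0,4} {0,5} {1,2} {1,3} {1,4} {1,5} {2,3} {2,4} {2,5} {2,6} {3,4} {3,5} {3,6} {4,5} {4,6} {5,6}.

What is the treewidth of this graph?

4

A width-4 tree decomposition is:
Bags: B1 = {0, 2, 3, 4, 5}  B2 = {1, 2, 3, 4, 5}  B3 = {2, 3, 4, 5, 6}
Tree: B1–B2, B2–B3
The largest bag has 5 vertices, giving width 4; this decomposition certifies tw(G) ≤ 4. Conversely, {0, 2, 3, 4, 5} is a clique of size 5, and the vertices of any clique must share a bag in every tree decomposition; so some bag has ≥ 5 vertices and tw(G) ≥ 4. Therefore the treewidth is 4.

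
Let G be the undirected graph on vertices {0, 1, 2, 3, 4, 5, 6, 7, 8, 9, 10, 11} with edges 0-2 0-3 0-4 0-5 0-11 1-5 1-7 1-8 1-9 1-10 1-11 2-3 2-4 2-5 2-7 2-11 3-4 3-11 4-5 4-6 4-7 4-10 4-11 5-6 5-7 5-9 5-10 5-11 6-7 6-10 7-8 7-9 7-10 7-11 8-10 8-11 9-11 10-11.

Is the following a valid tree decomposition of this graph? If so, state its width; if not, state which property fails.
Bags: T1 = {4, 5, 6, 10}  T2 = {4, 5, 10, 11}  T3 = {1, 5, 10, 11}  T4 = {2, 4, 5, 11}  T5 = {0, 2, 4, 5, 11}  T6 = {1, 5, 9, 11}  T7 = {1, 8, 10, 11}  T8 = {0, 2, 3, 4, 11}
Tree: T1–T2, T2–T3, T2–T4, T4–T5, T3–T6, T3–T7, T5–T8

A tree decomposition must satisfy three properties: every vertex lies in some bag; for every edge, both endpoints lie together in some bag; and for every vertex, the bags containing it form a connected subtree. Here vertex 7 appears in no bag, so the decomposition is invalid.

No — vertex 7 appears in no bag.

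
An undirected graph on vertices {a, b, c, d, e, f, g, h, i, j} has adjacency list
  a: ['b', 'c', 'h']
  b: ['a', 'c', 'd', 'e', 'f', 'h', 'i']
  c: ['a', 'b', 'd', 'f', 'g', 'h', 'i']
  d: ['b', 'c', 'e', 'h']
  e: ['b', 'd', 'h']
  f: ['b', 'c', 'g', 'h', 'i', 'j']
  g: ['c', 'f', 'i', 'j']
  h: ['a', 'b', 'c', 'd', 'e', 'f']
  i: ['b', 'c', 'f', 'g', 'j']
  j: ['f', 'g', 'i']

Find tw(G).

3

A width-3 tree decomposition is:
Bags: B1 = {a, b, c, h}  B2 = {b, c, f, h}  B3 = {b, c, f, i}  B4 = {b, c, d, h}  B5 = {b, d, e, h}  B6 = {c, f, g, i}  B7 = {f, g, i, j}
Tree: B1–B2, B2–B3, B1–B4, B4–B5, B3–B6, B6–B7
The largest bag has 4 vertices, giving width 3; this decomposition certifies tw(G) ≤ 3. Conversely, {f, g, i, j} is a clique of size 4, and the vertices of any clique must share a bag in every tree decomposition; so some bag has ≥ 4 vertices and tw(G) ≥ 3. The upper and lower bounds meet at 3, so that is the treewidth.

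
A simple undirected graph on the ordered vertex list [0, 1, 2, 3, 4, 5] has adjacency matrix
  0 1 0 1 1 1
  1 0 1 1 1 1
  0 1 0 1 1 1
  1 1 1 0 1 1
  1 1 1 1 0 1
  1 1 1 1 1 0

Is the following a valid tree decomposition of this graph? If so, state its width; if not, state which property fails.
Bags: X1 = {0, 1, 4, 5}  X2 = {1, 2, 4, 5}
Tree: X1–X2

A tree decomposition must satisfy three properties: every vertex lies in some bag; for every edge, both endpoints lie together in some bag; and for every vertex, the bags containing it form a connected subtree. Here vertex 3 appears in no bag, so the decomposition is invalid.

No — vertex 3 appears in no bag.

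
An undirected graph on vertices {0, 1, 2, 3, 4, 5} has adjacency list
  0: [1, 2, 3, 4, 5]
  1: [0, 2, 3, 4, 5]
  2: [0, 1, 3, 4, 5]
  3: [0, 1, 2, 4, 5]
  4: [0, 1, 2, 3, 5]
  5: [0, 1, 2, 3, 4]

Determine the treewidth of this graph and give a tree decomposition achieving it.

Treewidth 5.
Bags: B1 = {0, 1, 2, 3, 4, 5}
Tree: (single bag)

With just one bag of size 6, the width is 6 − 1 = 5, so tw(G) ≤ 5. For the lower bound, the 6 vertices {0, 1, 2, 3, 4, 5} are pairwise adjacent, and any tree decomposition puts a clique entirely inside one bag — forcing width ≥ 5. Hence tw(G) = 5 exactly.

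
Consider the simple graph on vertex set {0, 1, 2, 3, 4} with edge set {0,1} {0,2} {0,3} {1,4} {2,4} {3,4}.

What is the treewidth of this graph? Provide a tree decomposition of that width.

Treewidth 2.
One such decomposition:
Bags: B1 = {0, 3, 4}  B2 = {0, 2, 4}  B3 = {0, 1, 4}
Tree: B1–B2, B2–B3

The largest bag has 3 vertices, giving width 2; this decomposition certifies tw(G) ≤ 2. For the lower bound, G contains the cycle 0–3–4–2–0, so G is not a forest; only forests have treewidth ≤ 1, hence tw(G) ≥ 2. Combining the bounds, tw(G) = 2.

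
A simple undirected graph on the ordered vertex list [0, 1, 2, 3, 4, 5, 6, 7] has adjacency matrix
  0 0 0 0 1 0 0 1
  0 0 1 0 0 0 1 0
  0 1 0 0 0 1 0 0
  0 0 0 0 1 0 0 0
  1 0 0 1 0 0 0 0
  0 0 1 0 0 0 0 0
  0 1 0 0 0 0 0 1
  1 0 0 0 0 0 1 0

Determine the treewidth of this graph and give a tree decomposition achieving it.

Each bag holds 2 vertices, so the decomposition has width 1, which upper-bounds the treewidth. Since G has at least one edge (e.g. 5–2), it is not an edgeless graph, so tw(G) ≥ 1. Combining the bounds, tw(G) = 1.

Treewidth 1.
Bags: B1 = {2, 5}  B2 = {1, 2}  B3 = {1, 6}  B4 = {6, 7}  B5 = {0, 7}  B6 = {0, 4}  B7 = {3, 4}
Tree: B1–B2, B2–B3, B3–B4, B4–B5, B5–B6, B6–B7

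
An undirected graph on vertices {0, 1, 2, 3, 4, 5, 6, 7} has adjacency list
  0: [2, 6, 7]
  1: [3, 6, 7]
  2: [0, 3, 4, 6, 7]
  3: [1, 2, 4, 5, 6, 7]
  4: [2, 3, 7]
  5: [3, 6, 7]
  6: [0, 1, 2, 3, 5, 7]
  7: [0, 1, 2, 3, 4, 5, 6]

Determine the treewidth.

3

A width-3 tree decomposition is:
Bags: B1 = {0, 2, 6, 7}  B2 = {2, 3, 6, 7}  B3 = {3, 5, 6, 7}  B4 = {2, 3, 4, 7}  B5 = {1, 3, 6, 7}
Tree: B1–B2, B2–B3, B2–B4, B2–B5
Each bag holds 4 vertices, so the decomposition has width 3, which upper-bounds the treewidth. Conversely, {0, 2, 6, 7} is a clique of size 4, and the vertices of any clique must share a bag in every tree decomposition; so some bag has ≥ 4 vertices and tw(G) ≥ 3. Therefore the treewidth is 3.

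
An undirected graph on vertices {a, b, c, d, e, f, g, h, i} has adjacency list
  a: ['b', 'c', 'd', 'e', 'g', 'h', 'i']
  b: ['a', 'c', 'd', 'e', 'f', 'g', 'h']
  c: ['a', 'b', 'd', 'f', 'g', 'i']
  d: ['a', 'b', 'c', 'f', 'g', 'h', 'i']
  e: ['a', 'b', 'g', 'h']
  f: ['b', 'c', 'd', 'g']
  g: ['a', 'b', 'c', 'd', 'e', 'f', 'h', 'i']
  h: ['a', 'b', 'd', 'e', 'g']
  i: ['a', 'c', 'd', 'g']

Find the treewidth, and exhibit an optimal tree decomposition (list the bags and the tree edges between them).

The largest bag has 5 vertices, giving width 4; this decomposition certifies tw(G) ≤ 4. For the lower bound, the 5 vertices {b, c, d, f, g} are pairwise adjacent, and any tree decomposition puts a clique entirely inside one bag — forcing width ≥ 4. Combining the bounds, tw(G) = 4.

Treewidth 4.
Bags: B1 = {a, b, c, d, g}  B2 = {a, b, d, g, h}  B3 = {a, c, d, g, i}  B4 = {b, c, d, f, g}  B5 = {a, b, e, g, h}
Tree: B1–B2, B1–B3, B1–B4, B2–B5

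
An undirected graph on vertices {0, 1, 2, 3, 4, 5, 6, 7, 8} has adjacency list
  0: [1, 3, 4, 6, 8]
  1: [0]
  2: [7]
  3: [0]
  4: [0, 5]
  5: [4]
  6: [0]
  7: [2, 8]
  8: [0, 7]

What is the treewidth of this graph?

1

A width-1 tree decomposition is:
Bags: B1 = {2, 7}  B2 = {7, 8}  B3 = {0, 8}  B4 = {0, 1}  B5 = {0, 6}  B6 = {0, 3}  B7 = {0, 4}  B8 = {4, 5}
Tree: B1–B2, B2–B3, B3–B4, B4–B5, B5–B6, B6–B7, B7–B8
The largest bag has 2 vertices, giving width 1; this decomposition certifies tw(G) ≤ 1. Since G has at least one edge (e.g. 2–7), it is not an edgeless graph, so tw(G) ≥ 1. Hence tw(G) = 1 exactly.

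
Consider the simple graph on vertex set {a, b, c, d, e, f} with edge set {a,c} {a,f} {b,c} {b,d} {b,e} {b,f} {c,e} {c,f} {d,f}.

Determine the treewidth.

2

A width-2 tree decomposition is:
Bags: B1 = {b, c, f}  B2 = {a, c, f}  B3 = {b, d, f}  B4 = {b, c, e}
Tree: B1–B2, B1–B3, B1–B4
Every bag has size at most 3, so the width is 3 − 1 = 2 and tw(G) ≤ 2. Conversely, {b, d, f} is a clique of size 3, and the vertices of any clique must share a bag in every tree decomposition; so some bag has ≥ 3 vertices and tw(G) ≥ 2. The upper and lower bounds meet at 2, so that is the treewidth.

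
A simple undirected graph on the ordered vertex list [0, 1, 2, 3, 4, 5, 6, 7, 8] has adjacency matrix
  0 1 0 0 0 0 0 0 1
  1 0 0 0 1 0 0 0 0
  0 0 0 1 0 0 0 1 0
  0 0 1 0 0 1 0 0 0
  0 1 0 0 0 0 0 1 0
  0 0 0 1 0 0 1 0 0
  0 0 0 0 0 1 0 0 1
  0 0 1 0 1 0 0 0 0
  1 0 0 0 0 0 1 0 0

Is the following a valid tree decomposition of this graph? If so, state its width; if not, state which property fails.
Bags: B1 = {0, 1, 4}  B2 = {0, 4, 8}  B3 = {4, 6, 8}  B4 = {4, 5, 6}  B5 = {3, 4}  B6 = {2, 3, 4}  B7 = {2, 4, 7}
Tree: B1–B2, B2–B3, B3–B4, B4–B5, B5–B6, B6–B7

A tree decomposition must satisfy three properties: every vertex lies in some bag; for every edge, both endpoints lie together in some bag; and for every vertex, the bags containing it form a connected subtree. Here edge (5,3) lies in no bag, so the decomposition is invalid.

No — edge (5,3) lies in no bag.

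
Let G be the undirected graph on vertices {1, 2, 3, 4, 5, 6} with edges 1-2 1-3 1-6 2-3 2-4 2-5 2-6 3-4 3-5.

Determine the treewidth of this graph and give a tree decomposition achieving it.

Treewidth 2.
Bags: B1 = {2, 3, 4}  B2 = {1, 2, 3}  B3 = {2, 3, 5}  B4 = {1, 2, 6}
Tree: B1–B2, B1–B3, B2–B4

Each bag holds 3 vertices, so the decomposition has width 2, which upper-bounds the treewidth. For the lower bound, the 3 vertices {1, 2, 3} are pairwise adjacent, and any tree decomposition puts a clique entirely inside one bag — forcing width ≥ 2. Therefore the treewidth is 2.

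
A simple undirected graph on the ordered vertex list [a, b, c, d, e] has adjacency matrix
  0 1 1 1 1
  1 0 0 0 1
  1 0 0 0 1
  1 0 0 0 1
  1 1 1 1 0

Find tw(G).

A width-2 tree decomposition is:
Bags: B1 = {a, b, e}  B2 = {a, c, e}  B3 = {a, d, e}
Tree: B1–B2, B2–B3
The largest bag has 3 vertices, giving width 2; this decomposition certifies tw(G) ≤ 2. For the lower bound, the 3 vertices {a, d, e} are pairwise adjacent, and any tree decomposition puts a clique entirely inside one bag — forcing width ≥ 2. Combining the bounds, tw(G) = 2.

2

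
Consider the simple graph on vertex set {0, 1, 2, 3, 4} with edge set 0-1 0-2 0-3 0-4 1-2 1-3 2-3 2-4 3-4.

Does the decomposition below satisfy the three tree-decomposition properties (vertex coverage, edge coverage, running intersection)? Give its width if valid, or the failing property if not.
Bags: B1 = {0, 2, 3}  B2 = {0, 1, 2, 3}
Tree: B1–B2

A tree decomposition must satisfy three properties: every vertex lies in some bag; for every edge, both endpoints lie together in some bag; and for every vertex, the bags containing it form a connected subtree. Here vertex 4 appears in no bag, so the decomposition is invalid.

No — vertex 4 appears in no bag.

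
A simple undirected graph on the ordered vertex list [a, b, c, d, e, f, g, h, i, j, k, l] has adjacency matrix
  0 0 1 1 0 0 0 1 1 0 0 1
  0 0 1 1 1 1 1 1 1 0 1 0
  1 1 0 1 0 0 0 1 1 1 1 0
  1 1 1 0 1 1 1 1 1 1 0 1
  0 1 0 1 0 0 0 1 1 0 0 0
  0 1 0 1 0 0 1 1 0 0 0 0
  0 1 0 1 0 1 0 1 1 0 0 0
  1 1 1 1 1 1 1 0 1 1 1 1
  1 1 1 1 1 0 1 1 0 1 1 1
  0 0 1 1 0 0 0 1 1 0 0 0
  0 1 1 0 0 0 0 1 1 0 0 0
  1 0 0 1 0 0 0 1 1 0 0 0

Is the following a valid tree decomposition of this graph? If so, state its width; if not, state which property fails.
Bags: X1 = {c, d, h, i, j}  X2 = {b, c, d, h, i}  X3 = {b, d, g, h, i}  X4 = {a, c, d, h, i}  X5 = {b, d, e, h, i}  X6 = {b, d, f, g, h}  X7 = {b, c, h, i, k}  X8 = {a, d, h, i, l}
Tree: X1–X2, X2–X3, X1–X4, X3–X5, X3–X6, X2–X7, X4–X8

Yes; width 4.

Vertex coverage: the bags together contain {a, b, c, d, e, f, g, h, i, j, k, l}, the full vertex set. Edge coverage: each edge of G has both endpoints in at least one bag. Running intersection: for every vertex, the bags containing it form a connected subtree. All three properties hold, so this is a valid tree decomposition of width max|bag| − 1 = 4, and hence tw(G) ≤ 4.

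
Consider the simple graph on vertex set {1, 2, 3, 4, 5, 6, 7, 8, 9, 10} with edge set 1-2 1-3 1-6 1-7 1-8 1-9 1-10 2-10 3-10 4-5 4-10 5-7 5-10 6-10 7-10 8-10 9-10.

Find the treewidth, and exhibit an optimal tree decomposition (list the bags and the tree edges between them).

Each bag holds 3 vertices, so the decomposition has width 2, which upper-bounds the treewidth. For the lower bound, the 3 vertices {1, 2, 10} are pairwise adjacent, and any tree decomposition puts a clique entirely inside one bag — forcing width ≥ 2. Combining the bounds, tw(G) = 2.

Treewidth 2.
One optimal decomposition is:
Bags: B1 = {1, 7, 10}  B2 = {1, 9, 10}  B3 = {1, 2, 10}  B4 = {5, 7, 10}  B5 = {1, 8, 10}  B6 = {1, 6, 10}  B7 = {4, 5, 10}  B8 = {1, 3, 10}
Tree: B1–B2, B2–B3, B1–B4, B2–B5, B3–B6, B4–B7, B2–B8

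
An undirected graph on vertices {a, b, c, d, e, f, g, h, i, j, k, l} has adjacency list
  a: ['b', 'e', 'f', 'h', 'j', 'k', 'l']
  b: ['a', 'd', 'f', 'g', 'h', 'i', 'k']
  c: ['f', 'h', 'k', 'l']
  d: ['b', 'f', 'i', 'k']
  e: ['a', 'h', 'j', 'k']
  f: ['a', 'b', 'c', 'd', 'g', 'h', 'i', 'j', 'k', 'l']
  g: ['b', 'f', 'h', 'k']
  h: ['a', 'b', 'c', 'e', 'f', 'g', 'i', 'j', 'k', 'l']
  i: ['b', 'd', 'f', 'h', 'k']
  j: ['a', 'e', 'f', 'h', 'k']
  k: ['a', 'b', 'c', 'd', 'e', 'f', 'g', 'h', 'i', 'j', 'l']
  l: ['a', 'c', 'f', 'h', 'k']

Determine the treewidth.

4

A width-4 tree decomposition is:
Bags: B1 = {a, e, h, j, k}  B2 = {a, f, h, j, k}  B3 = {a, f, h, k, l}  B4 = {c, f, h, k, l}  B5 = {a, b, f, h, k}  B6 = {b, f, h, i, k}  B7 = {b, d, f, i, k}  B8 = {b, f, g, h, k}
Tree: B1–B2, B2–B3, B3–B4, B3–B5, B5–B6, B6–B7, B5–B8
The largest bag has 5 vertices, giving width 4; this decomposition certifies tw(G) ≤ 4. Conversely, {a, e, h, j, k} is a clique of size 5, and the vertices of any clique must share a bag in every tree decomposition; so some bag has ≥ 5 vertices and tw(G) ≥ 4. Combining the bounds, tw(G) = 4.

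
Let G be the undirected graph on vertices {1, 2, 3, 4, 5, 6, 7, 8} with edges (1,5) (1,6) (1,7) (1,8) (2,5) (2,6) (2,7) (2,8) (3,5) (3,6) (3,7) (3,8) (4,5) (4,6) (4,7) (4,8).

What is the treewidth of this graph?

4

A width-4 tree decomposition is:
Bags: B1 = {3, 5, 6, 7, 8}  B2 = {2, 5, 6, 7, 8}  B3 = {4, 5, 6, 7, 8}  B4 = {1, 5, 6, 7, 8}
Tree: B1–B2, B2–B3, B3–B4
The largest bag has 5 vertices, giving width 4; this decomposition certifies tw(G) ≤ 4. For the lower bound: the 5 vertex sets {3,7}, {2,5}, {4,8}, {6}, {1} are disjoint, each induces a connected subgraph, and every pair is joined by at least one edge of G. Contracting each set to a single vertex therefore yields K_{5} as a minor, and since treewidth is minor-monotone, tw(G) ≥ tw(K_{5}) = 4. Therefore the treewidth is 4.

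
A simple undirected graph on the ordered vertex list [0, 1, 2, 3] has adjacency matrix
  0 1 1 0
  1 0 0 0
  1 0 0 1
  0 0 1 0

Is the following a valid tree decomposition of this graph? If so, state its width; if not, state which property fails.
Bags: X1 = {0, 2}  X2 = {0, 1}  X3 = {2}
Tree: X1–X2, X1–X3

A tree decomposition must satisfy three properties: every vertex lies in some bag; for every edge, both endpoints lie together in some bag; and for every vertex, the bags containing it form a connected subtree. Here vertex 3 appears in no bag, so the decomposition is invalid.

No — vertex 3 appears in no bag.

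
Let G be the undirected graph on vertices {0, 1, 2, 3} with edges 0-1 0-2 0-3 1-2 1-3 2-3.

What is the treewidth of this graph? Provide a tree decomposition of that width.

With just one bag of size 4, the width is 4 − 1 = 3, so tw(G) ≤ 3. On the other hand G contains the 4-clique {0, 1, 2, 3}. A clique must lie in a single bag of any decomposition, so no decomposition can have width below 3. Combining the bounds, tw(G) = 3.

Treewidth 3.
One optimal decomposition is:
Bags: B1 = {0, 1, 2, 3}
Tree: (single bag)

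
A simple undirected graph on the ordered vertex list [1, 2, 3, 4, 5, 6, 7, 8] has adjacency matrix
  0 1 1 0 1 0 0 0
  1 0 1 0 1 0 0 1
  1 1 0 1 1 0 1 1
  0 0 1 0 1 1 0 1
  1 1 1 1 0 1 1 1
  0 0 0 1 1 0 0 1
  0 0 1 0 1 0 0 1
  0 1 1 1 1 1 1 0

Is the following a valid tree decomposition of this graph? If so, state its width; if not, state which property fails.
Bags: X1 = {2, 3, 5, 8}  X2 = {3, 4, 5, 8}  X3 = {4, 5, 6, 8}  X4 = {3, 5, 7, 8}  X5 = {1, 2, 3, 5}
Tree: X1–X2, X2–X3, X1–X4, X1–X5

Vertex coverage: the bags together contain {1, 2, 3, 4, 5, 6, 7, 8}, the full vertex set. Edge coverage: each edge of G has both endpoints in at least one bag. Running intersection: for every vertex, the bags containing it form a connected subtree. All three properties hold, so this is a valid tree decomposition of width max|bag| − 1 = 3, and hence tw(G) ≤ 3.

Yes; width 3.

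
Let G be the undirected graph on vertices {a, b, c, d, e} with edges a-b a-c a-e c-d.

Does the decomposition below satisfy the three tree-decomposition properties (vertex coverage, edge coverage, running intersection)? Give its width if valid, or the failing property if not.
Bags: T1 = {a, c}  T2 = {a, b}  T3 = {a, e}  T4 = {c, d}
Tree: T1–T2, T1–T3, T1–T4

Yes; width 1.

Every vertex of G appears in some bag (union = {a, b, c, d, e}); every edge is covered by a bag; and for each vertex v the set of bags containing v is connected in the bag tree. The decomposition is therefore valid. The largest bag has 2 vertices, so the width is 1.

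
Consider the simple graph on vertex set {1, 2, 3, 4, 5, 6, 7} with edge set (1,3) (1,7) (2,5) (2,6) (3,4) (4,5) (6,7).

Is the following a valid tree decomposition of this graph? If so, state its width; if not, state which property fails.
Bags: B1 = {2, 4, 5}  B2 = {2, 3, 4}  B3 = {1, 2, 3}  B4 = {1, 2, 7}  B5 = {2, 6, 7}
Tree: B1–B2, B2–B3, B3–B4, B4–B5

Yes; width 2.

Vertex coverage: the bags together contain {1, 2, 3, 4, 5, 6, 7}, the full vertex set. Edge coverage: each edge of G has both endpoints in at least one bag. Running intersection: for every vertex, the bags containing it form a connected subtree. All three properties hold, so this is a valid tree decomposition of width max|bag| − 1 = 2, and hence tw(G) ≤ 2.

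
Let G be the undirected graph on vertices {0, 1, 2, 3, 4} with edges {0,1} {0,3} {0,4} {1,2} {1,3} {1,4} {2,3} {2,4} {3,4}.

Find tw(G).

3

A width-3 tree decomposition is:
Bags: B1 = {0, 1, 3, 4}  B2 = {1, 2, 3, 4}
Tree: B1–B2
Every bag has size at most 4, so the width is 4 − 1 = 3 and tw(G) ≤ 3. Conversely, {0, 1, 3, 4} is a clique of size 4, and the vertices of any clique must share a bag in every tree decomposition; so some bag has ≥ 4 vertices and tw(G) ≥ 3. Therefore the treewidth is 3.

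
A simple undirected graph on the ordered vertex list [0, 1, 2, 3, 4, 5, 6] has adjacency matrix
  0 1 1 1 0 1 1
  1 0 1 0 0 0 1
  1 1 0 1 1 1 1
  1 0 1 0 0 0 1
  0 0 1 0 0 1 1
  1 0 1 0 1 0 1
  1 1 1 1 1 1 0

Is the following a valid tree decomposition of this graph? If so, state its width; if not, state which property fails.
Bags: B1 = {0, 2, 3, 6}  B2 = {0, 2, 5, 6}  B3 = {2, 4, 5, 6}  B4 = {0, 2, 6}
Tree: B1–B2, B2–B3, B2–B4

A tree decomposition must satisfy three properties: every vertex lies in some bag; for every edge, both endpoints lie together in some bag; and for every vertex, the bags containing it form a connected subtree. Here vertex 1 appears in no bag, so the decomposition is invalid.

No — vertex 1 appears in no bag.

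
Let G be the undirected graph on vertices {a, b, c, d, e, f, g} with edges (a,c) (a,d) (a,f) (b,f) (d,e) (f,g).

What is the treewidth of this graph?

1

A width-1 tree decomposition is:
Bags: B1 = {a, f}  B2 = {a, d}  B3 = {a, c}  B4 = {d, e}  B5 = {f, g}  B6 = {b, f}
Tree: B1–B2, B2–B3, B2–B4, B1–B5, B5–B6
Each bag holds 2 vertices, so the decomposition has width 1, which upper-bounds the treewidth. G has an edge, so its treewidth is at least 1. The upper and lower bounds meet at 1, so that is the treewidth.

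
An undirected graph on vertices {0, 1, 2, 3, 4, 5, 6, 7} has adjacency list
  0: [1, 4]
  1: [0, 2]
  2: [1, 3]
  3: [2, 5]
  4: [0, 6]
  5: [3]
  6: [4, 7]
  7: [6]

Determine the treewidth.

A width-1 tree decomposition is:
Bags: B1 = {6, 7}  B2 = {4, 6}  B3 = {0, 4}  B4 = {0, 1}  B5 = {1, 2}  B6 = {2, 3}  B7 = {3, 5}
Tree: B1–B2, B2–B3, B3–B4, B4–B5, B5–B6, B6–B7
Every bag has size at most 2, so the width is 2 − 1 = 1 and tw(G) ≤ 1. Any graph with an edge has treewidth ≥ 1, and G has the edge 7–6. The upper and lower bounds meet at 1, so that is the treewidth.

1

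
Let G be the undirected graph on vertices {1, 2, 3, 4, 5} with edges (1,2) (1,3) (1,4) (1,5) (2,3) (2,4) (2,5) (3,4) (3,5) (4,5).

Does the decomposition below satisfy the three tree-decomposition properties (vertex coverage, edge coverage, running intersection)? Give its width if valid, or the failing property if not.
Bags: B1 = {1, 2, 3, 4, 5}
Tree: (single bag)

Every vertex of G appears in some bag (union = {1, 2, 3, 4, 5}); every edge is covered by a bag; and for each vertex v the set of bags containing v is connected in the bag tree. The decomposition is therefore valid. The largest bag has 5 vertices, so the width is 4.

Yes; width 4.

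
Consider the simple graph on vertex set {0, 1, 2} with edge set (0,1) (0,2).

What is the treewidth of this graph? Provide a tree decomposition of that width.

Treewidth 1.
Bags: B1 = {0, 2}  B2 = {0, 1}
Tree: B1–B2

Every bag has size at most 2, so the width is 2 − 1 = 1 and tw(G) ≤ 1. Since G has at least one edge (e.g. 0–2), it is not an edgeless graph, so tw(G) ≥ 1. Combining the bounds, tw(G) = 1.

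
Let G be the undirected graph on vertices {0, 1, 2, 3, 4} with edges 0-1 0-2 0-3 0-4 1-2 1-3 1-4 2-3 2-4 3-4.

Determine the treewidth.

4

A width-4 tree decomposition is:
Bags: B1 = {0, 1, 2, 3, 4}
Tree: (single bag)
A single bag containing all 5 vertices is trivially a valid decomposition of width 4. Conversely, {0, 1, 2, 3, 4} is a clique of size 5, and the vertices of any clique must share a bag in every tree decomposition; so some bag has ≥ 5 vertices and tw(G) ≥ 4. The upper and lower bounds meet at 4, so that is the treewidth.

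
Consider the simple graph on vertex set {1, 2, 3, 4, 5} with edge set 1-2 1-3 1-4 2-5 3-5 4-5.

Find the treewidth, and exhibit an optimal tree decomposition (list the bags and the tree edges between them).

Treewidth 2.
Bags: B1 = {1, 4, 5}  B2 = {1, 2, 5}  B3 = {1, 3, 5}
Tree: B1–B2, B2–B3

The largest bag has 3 vertices, giving width 2; this decomposition certifies tw(G) ≤ 2. Since 4–1–2–5–4 is a cycle in G, G is not acyclic. Forests are exactly the graphs of treewidth ≤ 1, so tw(G) ≥ 2. Hence tw(G) = 2 exactly.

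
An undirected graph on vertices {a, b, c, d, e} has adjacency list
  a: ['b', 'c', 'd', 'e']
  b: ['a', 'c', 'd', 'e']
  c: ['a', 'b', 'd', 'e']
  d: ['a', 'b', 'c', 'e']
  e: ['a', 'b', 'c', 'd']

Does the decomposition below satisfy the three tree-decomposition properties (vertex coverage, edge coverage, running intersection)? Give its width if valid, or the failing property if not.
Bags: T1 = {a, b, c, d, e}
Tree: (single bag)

Checking the three conditions: (i) the bags cover all of {a, b, c, d, e}; (ii) for each edge, some bag contains both endpoints; (iii) the bags containing any fixed vertex form a subtree. All hold, so the decomposition is valid with width 5 − 1 = 4.

Yes; width 4.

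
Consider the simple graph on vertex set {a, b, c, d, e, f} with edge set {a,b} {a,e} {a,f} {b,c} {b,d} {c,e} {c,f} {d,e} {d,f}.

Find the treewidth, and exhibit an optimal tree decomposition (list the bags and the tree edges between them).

Each bag holds 4 vertices, so the decomposition has width 3, which upper-bounds the treewidth. For the lower bound: the 4 vertex sets {a,f}, {b,d}, {c}, {e} are disjoint, each induces a connected subgraph, and every pair is joined by at least one edge of G. Contracting each set to a single vertex therefore yields K_{4} as a minor, and since treewidth is minor-monotone, tw(G) ≥ tw(K_{4}) = 3. Hence tw(G) = 3 exactly.

Treewidth 3.
Bags: B1 = {a, c, d, f}  B2 = {a, b, c, d}  B3 = {a, c, d, e}
Tree: B1–B2, B2–B3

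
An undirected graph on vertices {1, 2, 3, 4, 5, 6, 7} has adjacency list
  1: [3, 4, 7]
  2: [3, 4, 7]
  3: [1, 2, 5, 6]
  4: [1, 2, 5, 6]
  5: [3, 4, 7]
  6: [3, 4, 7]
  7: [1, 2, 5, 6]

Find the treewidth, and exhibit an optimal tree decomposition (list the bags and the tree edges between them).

Every bag has size at most 4, so the width is 4 − 1 = 3 and tw(G) ≤ 3. For the lower bound: the 4 vertex sets {5,7}, {4,6}, {3}, {1} are disjoint, each induces a connected subgraph, and every pair is joined by at least one edge of G. Contracting each set to a single vertex therefore yields K_{4} as a minor, and since treewidth is minor-monotone, tw(G) ≥ tw(K_{4}) = 3. Combining the bounds, tw(G) = 3.

Treewidth 3.
One optimal decomposition is:
Bags: B1 = {3, 4, 5, 7}  B2 = {3, 4, 6, 7}  B3 = {1, 3, 4, 7}  B4 = {2, 3, 4, 7}
Tree: B1–B2, B2–B3, B3–B4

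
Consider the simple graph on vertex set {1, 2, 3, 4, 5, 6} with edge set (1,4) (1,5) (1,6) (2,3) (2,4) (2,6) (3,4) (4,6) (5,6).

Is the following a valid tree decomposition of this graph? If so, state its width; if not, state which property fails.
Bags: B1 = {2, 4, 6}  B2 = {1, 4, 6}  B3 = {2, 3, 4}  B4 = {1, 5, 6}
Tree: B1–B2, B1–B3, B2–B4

Vertex coverage: the bags together contain {1, 2, 3, 4, 5, 6}, the full vertex set. Edge coverage: each edge of G has both endpoints in at least one bag. Running intersection: for every vertex, the bags containing it form a connected subtree. All three properties hold, so this is a valid tree decomposition of width max|bag| − 1 = 2, and hence tw(G) ≤ 2.

Yes; width 2.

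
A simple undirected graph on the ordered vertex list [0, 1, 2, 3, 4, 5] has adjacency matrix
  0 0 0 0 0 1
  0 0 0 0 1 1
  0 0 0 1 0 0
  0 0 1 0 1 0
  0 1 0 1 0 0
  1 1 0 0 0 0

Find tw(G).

1

A width-1 tree decomposition is:
Bags: B1 = {0, 5}  B2 = {1, 5}  B3 = {1, 4}  B4 = {3, 4}  B5 = {2, 3}
Tree: B1–B2, B2–B3, B3–B4, B4–B5
The largest bag has 2 vertices, giving width 1; this decomposition certifies tw(G) ≤ 1. Since G has at least one edge (e.g. 0–5), it is not an edgeless graph, so tw(G) ≥ 1. The upper and lower bounds meet at 1, so that is the treewidth.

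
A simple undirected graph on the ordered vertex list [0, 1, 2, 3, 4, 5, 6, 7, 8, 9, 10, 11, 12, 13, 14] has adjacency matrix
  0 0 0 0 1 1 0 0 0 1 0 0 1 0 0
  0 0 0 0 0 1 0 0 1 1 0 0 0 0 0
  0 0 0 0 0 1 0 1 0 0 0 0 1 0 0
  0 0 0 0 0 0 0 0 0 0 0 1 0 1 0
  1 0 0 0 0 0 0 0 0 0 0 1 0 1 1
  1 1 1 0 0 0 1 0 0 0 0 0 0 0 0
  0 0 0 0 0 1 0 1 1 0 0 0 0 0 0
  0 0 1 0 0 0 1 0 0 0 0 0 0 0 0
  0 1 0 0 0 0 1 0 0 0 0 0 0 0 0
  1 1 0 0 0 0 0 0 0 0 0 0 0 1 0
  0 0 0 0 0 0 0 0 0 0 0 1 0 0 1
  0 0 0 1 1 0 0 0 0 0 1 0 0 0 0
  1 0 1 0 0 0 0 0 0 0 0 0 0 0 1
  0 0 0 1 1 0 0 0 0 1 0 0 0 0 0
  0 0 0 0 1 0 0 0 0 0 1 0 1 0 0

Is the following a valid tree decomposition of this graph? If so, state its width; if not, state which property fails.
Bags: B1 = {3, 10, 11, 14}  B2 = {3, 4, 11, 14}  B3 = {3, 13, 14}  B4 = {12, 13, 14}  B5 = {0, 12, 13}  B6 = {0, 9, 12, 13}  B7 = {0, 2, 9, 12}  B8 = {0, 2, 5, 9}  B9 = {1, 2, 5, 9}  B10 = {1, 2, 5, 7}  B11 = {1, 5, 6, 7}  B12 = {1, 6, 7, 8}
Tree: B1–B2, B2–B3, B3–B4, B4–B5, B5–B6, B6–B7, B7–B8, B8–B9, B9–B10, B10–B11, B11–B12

A tree decomposition must satisfy three properties: every vertex lies in some bag; for every edge, both endpoints lie together in some bag; and for every vertex, the bags containing it form a connected subtree. Here edge (4,13) lies in no bag, so the decomposition is invalid.

No — edge (4,13) lies in no bag.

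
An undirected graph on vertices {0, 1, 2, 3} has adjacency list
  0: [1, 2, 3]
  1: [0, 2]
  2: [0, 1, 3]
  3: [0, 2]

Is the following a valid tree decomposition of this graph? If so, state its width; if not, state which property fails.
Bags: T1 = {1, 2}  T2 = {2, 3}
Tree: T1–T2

No — vertex 0 appears in no bag.

A tree decomposition must satisfy three properties: every vertex lies in some bag; for every edge, both endpoints lie together in some bag; and for every vertex, the bags containing it form a connected subtree. Here vertex 0 appears in no bag, so the decomposition is invalid.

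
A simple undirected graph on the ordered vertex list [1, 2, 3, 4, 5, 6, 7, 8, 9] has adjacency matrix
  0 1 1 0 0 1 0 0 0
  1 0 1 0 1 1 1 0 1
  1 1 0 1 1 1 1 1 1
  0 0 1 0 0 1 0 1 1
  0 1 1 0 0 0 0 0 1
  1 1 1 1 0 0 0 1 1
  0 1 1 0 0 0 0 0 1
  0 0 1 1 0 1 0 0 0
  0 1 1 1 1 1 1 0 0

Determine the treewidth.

3

A width-3 tree decomposition is:
Bags: B1 = {3, 4, 6, 8}  B2 = {3, 4, 6, 9}  B3 = {2, 3, 6, 9}  B4 = {2, 3, 5, 9}  B5 = {2, 3, 7, 9}  B6 = {1, 2, 3, 6}
Tree: B1–B2, B2–B3, B3–B4, B4–B5, B3–B6
Every bag has size at most 4, so the width is 4 − 1 = 3 and tw(G) ≤ 3. For the lower bound, the 4 vertices {3, 4, 6, 8} are pairwise adjacent, and any tree decomposition puts a clique entirely inside one bag — forcing width ≥ 3. The upper and lower bounds meet at 3, so that is the treewidth.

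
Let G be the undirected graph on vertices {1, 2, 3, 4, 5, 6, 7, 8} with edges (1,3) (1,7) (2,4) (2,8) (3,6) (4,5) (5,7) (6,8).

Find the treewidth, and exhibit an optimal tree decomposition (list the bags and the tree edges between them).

Treewidth 2.
One optimal decomposition is:
Bags: B1 = {2, 4, 8}  B2 = {4, 5, 8}  B3 = {5, 7, 8}  B4 = {1, 7, 8}  B5 = {1, 3, 8}  B6 = {3, 6, 8}
Tree: B1–B2, B2–B3, B3–B4, B4–B5, B5–B6

Every bag has size at most 3, so the width is 3 − 1 = 2 and tw(G) ≤ 2. For the lower bound, G contains the cycle 8–2–4–5–7–1–3–6–8, so G is not a forest; only forests have treewidth ≤ 1, hence tw(G) ≥ 2. The upper and lower bounds meet at 2, so that is the treewidth.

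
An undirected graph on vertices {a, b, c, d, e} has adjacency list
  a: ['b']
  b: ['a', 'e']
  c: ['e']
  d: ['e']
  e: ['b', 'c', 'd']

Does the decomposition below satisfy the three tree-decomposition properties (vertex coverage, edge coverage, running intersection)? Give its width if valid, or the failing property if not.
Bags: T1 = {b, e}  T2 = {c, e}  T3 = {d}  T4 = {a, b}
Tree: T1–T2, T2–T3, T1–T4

No — edge (e,d) lies in no bag.

A tree decomposition must satisfy three properties: every vertex lies in some bag; for every edge, both endpoints lie together in some bag; and for every vertex, the bags containing it form a connected subtree. Here edge (e,d) lies in no bag, so the decomposition is invalid.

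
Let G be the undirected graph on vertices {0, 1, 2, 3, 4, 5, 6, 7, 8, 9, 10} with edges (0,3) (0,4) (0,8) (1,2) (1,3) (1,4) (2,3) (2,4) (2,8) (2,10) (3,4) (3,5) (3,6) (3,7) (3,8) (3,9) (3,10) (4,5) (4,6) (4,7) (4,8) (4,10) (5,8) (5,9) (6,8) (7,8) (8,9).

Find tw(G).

A width-3 tree decomposition is:
Bags: B1 = {3, 4, 5, 8}  B2 = {3, 4, 7, 8}  B3 = {2, 3, 4, 8}  B4 = {3, 5, 8, 9}  B5 = {0, 3, 4, 8}  B6 = {2, 3, 4, 10}  B7 = {1, 2, 3, 4}  B8 = {3, 4, 6, 8}
Tree: B1–B2, B2–B3, B1–B4, B3–B5, B3–B6, B3–B7, B5–B8
Every bag has size at most 4, so the width is 4 − 1 = 3 and tw(G) ≤ 3. For the lower bound, the 4 vertices {3, 5, 8, 9} are pairwise adjacent, and any tree decomposition puts a clique entirely inside one bag — forcing width ≥ 3. The upper and lower bounds meet at 3, so that is the treewidth.

3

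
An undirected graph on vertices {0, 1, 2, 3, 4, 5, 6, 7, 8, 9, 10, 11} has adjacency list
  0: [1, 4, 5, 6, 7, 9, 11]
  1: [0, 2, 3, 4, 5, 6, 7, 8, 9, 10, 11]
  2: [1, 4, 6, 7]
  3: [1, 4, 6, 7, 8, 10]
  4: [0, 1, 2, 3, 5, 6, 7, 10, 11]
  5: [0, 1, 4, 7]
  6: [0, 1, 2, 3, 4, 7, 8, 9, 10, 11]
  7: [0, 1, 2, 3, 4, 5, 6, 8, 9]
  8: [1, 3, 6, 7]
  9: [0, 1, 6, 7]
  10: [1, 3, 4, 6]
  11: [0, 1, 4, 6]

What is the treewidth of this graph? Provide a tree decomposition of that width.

Each bag holds 5 vertices, so the decomposition has width 4, which upper-bounds the treewidth. On the other hand G contains the 5-clique {0, 1, 4, 5, 7}. A clique must lie in a single bag of any decomposition, so no decomposition can have width below 4. Hence tw(G) = 4 exactly.

Treewidth 4.
One such decomposition:
Bags: B1 = {1, 3, 4, 6, 7}  B2 = {0, 1, 4, 6, 7}  B3 = {0, 1, 6, 7, 9}  B4 = {0, 1, 4, 6, 11}  B5 = {1, 2, 4, 6, 7}  B6 = {1, 3, 6, 7, 8}  B7 = {0, 1, 4, 5, 7}  B8 = {1, 3, 4, 6, 10}
Tree: B1–B2, B2–B3, B2–B4, B2–B5, B1–B6, B2–B7, B1–B8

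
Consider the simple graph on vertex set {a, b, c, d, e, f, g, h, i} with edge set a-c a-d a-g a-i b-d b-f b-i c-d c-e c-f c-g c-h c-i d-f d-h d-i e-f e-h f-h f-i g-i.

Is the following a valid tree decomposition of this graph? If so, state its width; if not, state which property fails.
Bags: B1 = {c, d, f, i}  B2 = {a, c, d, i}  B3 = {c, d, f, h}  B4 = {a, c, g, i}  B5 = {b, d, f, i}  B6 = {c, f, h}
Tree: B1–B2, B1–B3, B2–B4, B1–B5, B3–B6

A tree decomposition must satisfy three properties: every vertex lies in some bag; for every edge, both endpoints lie together in some bag; and for every vertex, the bags containing it form a connected subtree. Here vertex e appears in no bag, so the decomposition is invalid.

No — vertex e appears in no bag.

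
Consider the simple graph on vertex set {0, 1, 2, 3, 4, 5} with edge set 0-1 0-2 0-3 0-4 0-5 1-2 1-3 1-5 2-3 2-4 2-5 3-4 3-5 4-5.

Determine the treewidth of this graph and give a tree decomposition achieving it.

Treewidth 4.
One such decomposition:
Bags: B1 = {0, 2, 3, 4, 5}  B2 = {0, 1, 2, 3, 5}
Tree: B1–B2

The largest bag has 5 vertices, giving width 4; this decomposition certifies tw(G) ≤ 4. For the lower bound, the 5 vertices {0, 1, 2, 3, 5} are pairwise adjacent, and any tree decomposition puts a clique entirely inside one bag — forcing width ≥ 4. Therefore the treewidth is 4.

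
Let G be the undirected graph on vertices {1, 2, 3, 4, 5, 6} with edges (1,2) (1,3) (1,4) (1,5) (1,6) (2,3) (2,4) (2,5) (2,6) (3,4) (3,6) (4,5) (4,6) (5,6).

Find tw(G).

4

A width-4 tree decomposition is:
Bags: B1 = {1, 2, 3, 4, 6}  B2 = {1, 2, 4, 5, 6}
Tree: B1–B2
Every bag has size at most 5, so the width is 5 − 1 = 4 and tw(G) ≤ 4. On the other hand G contains the 5-clique {1, 2, 3, 4, 6}. A clique must lie in a single bag of any decomposition, so no decomposition can have width below 4. Combining the bounds, tw(G) = 4.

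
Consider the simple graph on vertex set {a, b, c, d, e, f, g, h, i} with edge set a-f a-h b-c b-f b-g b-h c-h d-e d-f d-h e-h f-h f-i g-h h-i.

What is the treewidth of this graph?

A width-2 tree decomposition is:
Bags: B1 = {b, f, h}  B2 = {a, f, h}  B3 = {b, c, h}  B4 = {d, f, h}  B5 = {d, e, h}  B6 = {b, g, h}  B7 = {f, h, i}
Tree: B1–B2, B1–B3, B2–B4, B4–B5, B3–B6, B1–B7
The largest bag has 3 vertices, giving width 2; this decomposition certifies tw(G) ≤ 2. For the lower bound, the 3 vertices {b, g, h} are pairwise adjacent, and any tree decomposition puts a clique entirely inside one bag — forcing width ≥ 2. Combining the bounds, tw(G) = 2.

2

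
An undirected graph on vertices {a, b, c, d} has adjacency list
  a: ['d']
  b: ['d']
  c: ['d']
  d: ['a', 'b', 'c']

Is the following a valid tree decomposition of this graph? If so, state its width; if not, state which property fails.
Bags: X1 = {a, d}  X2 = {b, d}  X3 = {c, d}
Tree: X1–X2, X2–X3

Checking the three conditions: (i) the bags cover all of {a, b, c, d}; (ii) for each edge, some bag contains both endpoints; (iii) the bags containing any fixed vertex form a subtree. All hold, so the decomposition is valid with width 2 − 1 = 1.

Yes; width 1.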